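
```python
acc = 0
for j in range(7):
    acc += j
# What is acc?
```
Trace:
  acc=0
  acc=0, j=0
  acc=1, j=1
  acc=3, j=2
  acc=6, j=3
  acc=10, j=4
  acc=15, j=5
  acc=21, j=6

Final answer: 21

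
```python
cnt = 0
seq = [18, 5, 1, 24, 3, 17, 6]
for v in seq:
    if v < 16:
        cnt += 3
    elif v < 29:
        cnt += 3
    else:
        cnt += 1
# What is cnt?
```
Trace:
  cnt=0
  cnt=3, v=18
  cnt=6, v=5
  cnt=9, v=1
  cnt=12, v=24
  cnt=15, v=3
  cnt=18, v=17
  cnt=21, v=6

Final answer: 21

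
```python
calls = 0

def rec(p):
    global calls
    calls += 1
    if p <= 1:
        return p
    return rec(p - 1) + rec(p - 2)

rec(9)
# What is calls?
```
Call trace (a repeated sub-call is expanded the first time; later identical calls just restate its return value):
rec(p=9)
  rec(p=8)
    rec(p=7)
      rec(p=6)
        rec(p=5)
          rec(p=4)
            rec(p=3)
              rec(p=2)
                rec(p=1)
                -> return 1
                rec(p=0)
                -> return 0
              -> return 1
              rec(p=1)
              -> return 1
            -> return 2
            rec(p=2) -> return 1  (same call as traced above)
          -> return 3
          rec(p=3) -> return 2  (same call as traced above)
        -> return 5
        rec(p=4) -> return 3  (same call as traced above)
      -> return 8
      rec(p=5) -> return 5  (same call as traced above)
    -> return 13
    rec(p=6) -> return 8  (same call as traced above)
  -> return 21
  rec(p=7) -> return 13  (same call as traced above)
-> return 34

calls is incremented once per call, so count the calls in each subtree. Let C(p) = number of calls made by rec(p).
C(0) = C(1) = 1 (base case, no recursion); C(p) = 1 + C(p - 1) + C(p - 2) otherwise.
C(2) = 1 + C(1) + C(0) = 1 + 1 + 1 = 3
C(3) = 1 + C(2) + C(1) = 1 + 3 + 1 = 5
C(4) = 1 + C(3) + C(2) = 1 + 5 + 3 = 9
C(5) = 1 + C(4) + C(3) = 1 + 9 + 5 = 15
C(6) = 1 + C(5) + C(4) = 1 + 15 + 9 = 25
C(7) = 1 + C(6) + C(5) = 1 + 25 + 15 = 41
C(8) = 1 + C(7) + C(6) = 1 + 41 + 25 = 67
C(9) = 1 + C(8) + C(7) = 1 + 67 + 41 = 109
calls = C(9) = 109

Final answer: 109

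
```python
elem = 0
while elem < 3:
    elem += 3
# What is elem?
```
Trace:
  elem=0
  elem=3

Final answer: 3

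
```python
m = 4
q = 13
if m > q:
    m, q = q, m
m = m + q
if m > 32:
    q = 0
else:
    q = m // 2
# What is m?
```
Trace:
  m=4
  m=4, q=13
  m=4, q=13
  m=17, q=13
  m=17, q=8

Final answer: 17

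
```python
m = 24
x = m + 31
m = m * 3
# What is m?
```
Trace:
  m=24
  m=24, x=55
  m=72, x=55

Final answer: 72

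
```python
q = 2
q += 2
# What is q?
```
Trace:
  q=2
  q=4

Final answer: 4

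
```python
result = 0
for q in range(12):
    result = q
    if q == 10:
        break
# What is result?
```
Trace:
  result=0
  result=0, q=0
  result=1, q=1
  result=2, q=2
  result=3, q=3
  result=4, q=4
  result=5, q=5
  result=6, q=6
  result=7, q=7
  result=8, q=8
  result=9, q=9
  result=10, q=10

Final answer: 10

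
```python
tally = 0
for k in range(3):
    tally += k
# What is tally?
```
Trace:
  tally=0
  tally=0, k=0
  tally=1, k=1
  tally=3, k=2

Final answer: 3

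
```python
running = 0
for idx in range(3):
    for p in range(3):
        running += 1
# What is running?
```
Trace:
  running=0
  running=1, idx=0, p=0
  running=2, idx=0, p=1
  running=3, idx=0, p=2
  running=4, idx=1, p=0
  running=5, idx=1, p=1
  running=6, idx=1, p=2
  running=7, idx=2, p=0
  running=8, idx=2, p=1
  running=9, idx=2, p=2

Final answer: 9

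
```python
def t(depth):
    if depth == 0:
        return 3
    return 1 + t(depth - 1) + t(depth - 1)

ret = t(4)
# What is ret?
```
Call trace (a repeated sub-call is expanded the first time; later identical calls just restate its return value):
t(depth=4)
  t(depth=3)
    t(depth=2)
      t(depth=1)
        t(depth=0)
        -> return 3
        t(depth=0)
        -> return 3
      -> return 7
      t(depth=1) -> return 7  (same call as traced above)
    -> return 15
    t(depth=2) -> return 15  (same call as traced above)
  -> return 31
  t(depth=3) -> return 31  (same call as traced above)
-> return 63

Final answer: 63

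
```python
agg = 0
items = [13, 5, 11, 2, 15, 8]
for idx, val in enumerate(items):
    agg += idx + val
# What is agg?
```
Trace:
  agg=0
  agg=13, idx=0, val=13
  agg=19, idx=1, val=5
  agg=32, idx=2, val=11
  agg=37, idx=3, val=2
  agg=56, idx=4, val=15
  agg=69, idx=5, val=8

Final answer: 69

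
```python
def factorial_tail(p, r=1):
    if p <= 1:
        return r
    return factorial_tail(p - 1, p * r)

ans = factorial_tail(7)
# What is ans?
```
Call trace:
factorial_tail(p=7, r=1)
  factorial_tail(p=6, r=7)
    factorial_tail(p=5, r=42)
      factorial_tail(p=4, r=210)
        factorial_tail(p=3, r=840)
          factorial_tail(p=2, r=2520)
            factorial_tail(p=1, r=5040)
            -> return 5040
          -> return 5040
        -> return 5040
      -> return 5040
    -> return 5040
  -> return 5040
-> return 5040

Final answer: 5040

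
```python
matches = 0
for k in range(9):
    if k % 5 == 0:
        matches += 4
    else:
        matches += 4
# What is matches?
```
Trace:
  matches=0
  matches=4, k=0
  matches=8, k=1
  matches=12, k=2
  matches=16, k=3
  matches=20, k=4
  matches=24, k=5
  matches=28, k=6
  matches=32, k=7
  matches=36, k=8

Final answer: 36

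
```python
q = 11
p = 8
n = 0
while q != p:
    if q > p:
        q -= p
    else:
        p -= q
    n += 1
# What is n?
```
Trace:
  q=11
  q=11, p=8
  q=11, p=8, n=0
  q=3, p=8, n=1
  q=3, p=5, n=2
  q=3, p=2, n=3
  q=1, p=2, n=4
  q=1, p=1, n=5

Final answer: 5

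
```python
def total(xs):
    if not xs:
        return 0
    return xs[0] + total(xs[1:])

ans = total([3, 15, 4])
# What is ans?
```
Call trace:
total(xs=[3, 15, 4])
  total(xs=[15, 4])
    total(xs=[4])
      total(xs=[])
      -> return 0
    -> return 4
  -> return 19
-> return 22

Final answer: 22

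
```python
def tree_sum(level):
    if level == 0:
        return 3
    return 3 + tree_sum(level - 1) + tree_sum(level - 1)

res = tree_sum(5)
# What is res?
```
Call trace (a repeated sub-call is expanded the first time; later identical calls just restate its return value):
tree_sum(level=5)
  tree_sum(level=4)
    tree_sum(level=3)
      tree_sum(level=2)
        tree_sum(level=1)
          tree_sum(level=0)
          -> return 3
          tree_sum(level=0)
          -> return 3
        -> return 9
        tree_sum(level=1) -> return 9  (same call as traced above)
      -> return 21
      tree_sum(level=2) -> return 21  (same call as traced above)
    -> return 45
    tree_sum(level=3) -> return 45  (same call as traced above)
  -> return 93
  tree_sum(level=4) -> return 93  (same call as traced above)
-> return 189

Final answer: 189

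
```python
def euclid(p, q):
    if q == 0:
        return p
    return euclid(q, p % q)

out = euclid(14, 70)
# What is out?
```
Call trace:
euclid(p=14, q=70)
  euclid(p=70, q=14)
    euclid(p=14, q=0)
    -> return 14
  -> return 14
-> return 14

Final answer: 14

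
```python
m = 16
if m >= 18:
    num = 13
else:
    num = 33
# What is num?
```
Trace:
  m=16
  m=16, num=33

Final answer: 33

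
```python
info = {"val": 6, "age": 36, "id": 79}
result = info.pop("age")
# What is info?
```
Trace:
  info={'val': 6, 'age': 36, 'id': 79}
  info={'val': 6, 'id': 79}, result=36

Final answer: {'val': 6, 'id': 79}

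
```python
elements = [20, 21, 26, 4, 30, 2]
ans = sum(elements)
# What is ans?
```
Trace:
  elements=[20, 21, 26, 4, 30, 2]
  elements=[20, 21, 26, 4, 30, 2], ans=103

Final answer: 103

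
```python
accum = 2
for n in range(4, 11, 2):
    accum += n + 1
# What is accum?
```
Trace:
  accum=2
  accum=7, n=4
  accum=14, n=6
  accum=23, n=8
  accum=34, n=10

Final answer: 34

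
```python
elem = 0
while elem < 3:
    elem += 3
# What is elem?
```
Trace:
  elem=0
  elem=3

Final answer: 3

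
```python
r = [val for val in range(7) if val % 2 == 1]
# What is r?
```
Trace:
  val=0
  val=1
  val=2
  val=3
  val=4
  val=5
  val=6
  r=[1, 3, 5]

Final answer: [1, 3, 5]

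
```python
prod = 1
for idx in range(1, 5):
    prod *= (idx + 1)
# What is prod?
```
Trace:
  prod=1
  prod=2, idx=1
  prod=6, idx=2
  prod=24, idx=3
  prod=120, idx=4

Final answer: 120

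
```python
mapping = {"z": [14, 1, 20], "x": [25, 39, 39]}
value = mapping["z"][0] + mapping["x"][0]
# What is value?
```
Trace:
  mapping={'z': [14, 1, 20], 'x': [25, 39, 39]}
  mapping={'z': [14, 1, 20], 'x': [25, 39, 39]}, value=39

Final answer: 39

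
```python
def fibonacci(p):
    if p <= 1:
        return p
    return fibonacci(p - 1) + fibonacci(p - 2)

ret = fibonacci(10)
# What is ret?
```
Call trace (a repeated sub-call is expanded the first time; later identical calls just restate its return value):
fibonacci(p=10)
  fibonacci(p=9)
    fibonacci(p=8)
      fibonacci(p=7)
        fibonacci(p=6)
          fibonacci(p=5)
            fibonacci(p=4)
              fibonacci(p=3)
                fibonacci(p=2)
                  fibonacci(p=1)
                  -> return 1
                  fibonacci(p=0)
                  -> return 0
                -> return 1
                fibonacci(p=1)
                -> return 1
              -> return 2
              fibonacci(p=2) -> return 1  (same call as traced above)
            -> return 3
            fibonacci(p=3) -> return 2  (same call as traced above)
          -> return 5
          fibonacci(p=4) -> return 3  (same call as traced above)
        -> return 8
        fibonacci(p=5) -> return 5  (same call as traced above)
      -> return 13
      fibonacci(p=6) -> return 8  (same call as traced above)
    -> return 21
    fibonacci(p=7) -> return 13  (same call as traced above)
  -> return 34
  fibonacci(p=8) -> return 21  (same call as traced above)
-> return 55

Final answer: 55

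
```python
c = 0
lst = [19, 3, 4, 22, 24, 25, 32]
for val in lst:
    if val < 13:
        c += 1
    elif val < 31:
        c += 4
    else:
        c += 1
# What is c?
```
Trace:
  c=0
  c=4, val=19
  c=5, val=3
  c=6, val=4
  c=10, val=22
  c=14, val=24
  c=18, val=25
  c=19, val=32

Final answer: 19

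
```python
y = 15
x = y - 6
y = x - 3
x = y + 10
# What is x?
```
Trace:
  y=15
  y=15, x=9
  y=6, x=9
  y=6, x=16

Final answer: 16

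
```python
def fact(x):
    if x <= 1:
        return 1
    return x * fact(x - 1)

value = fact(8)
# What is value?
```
Call trace:
fact(x=8)
  fact(x=7)
    fact(x=6)
      fact(x=5)
        fact(x=4)
          fact(x=3)
            fact(x=2)
              fact(x=1)
              -> return 1
            -> return 2
          -> return 6
        -> return 24
      -> return 120
    -> return 720
  -> return 5040
-> return 40320

Final answer: 40320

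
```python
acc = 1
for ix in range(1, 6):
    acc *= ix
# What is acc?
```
Trace:
  acc=1
  acc=1, ix=1
  acc=2, ix=2
  acc=6, ix=3
  acc=24, ix=4
  acc=120, ix=5

Final answer: 120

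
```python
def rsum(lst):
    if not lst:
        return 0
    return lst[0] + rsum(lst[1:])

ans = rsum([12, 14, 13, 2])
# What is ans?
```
Call trace:
rsum(lst=[12, 14, 13, 2])
  rsum(lst=[14, 13, 2])
    rsum(lst=[13, 2])
      rsum(lst=[2])
        rsum(lst=[])
        -> return 0
      -> return 2
    -> return 15
  -> return 29
-> return 41

Final answer: 41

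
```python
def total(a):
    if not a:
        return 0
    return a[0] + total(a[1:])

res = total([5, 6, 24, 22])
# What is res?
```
Call trace:
total(a=[5, 6, 24, 22])
  total(a=[6, 24, 22])
    total(a=[24, 22])
      total(a=[22])
        total(a=[])
        -> return 0
      -> return 22
    -> return 46
  -> return 52
-> return 57

Final answer: 57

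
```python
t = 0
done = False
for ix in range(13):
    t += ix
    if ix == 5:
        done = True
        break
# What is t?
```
Trace:
  t=0
  t=0, done=False
  t=0, done=False, ix=0
  t=1, done=False, ix=1
  t=3, done=False, ix=2
  t=6, done=False, ix=3
  t=10, done=False, ix=4
  t=15, done=True, ix=5

Final answer: 15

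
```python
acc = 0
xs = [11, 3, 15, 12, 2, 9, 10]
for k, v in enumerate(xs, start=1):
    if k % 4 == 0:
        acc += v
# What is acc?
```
Trace:
  acc=0
  acc=0, k=1, v=11
  acc=0, k=2, v=3
  acc=0, k=3, v=15
  acc=12, k=4, v=12
  acc=12, k=5, v=2
  acc=12, k=6, v=9
  acc=12, k=7, v=10

Final answer: 12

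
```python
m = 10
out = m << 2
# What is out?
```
Trace:
  m=10
  m=10, out=40

Final answer: 40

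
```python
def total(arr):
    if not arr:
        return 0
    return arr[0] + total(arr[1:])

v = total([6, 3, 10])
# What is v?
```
Call trace:
total(arr=[6, 3, 10])
  total(arr=[3, 10])
    total(arr=[10])
      total(arr=[])
      -> return 0
    -> return 10
  -> return 13
-> return 19

Final answer: 19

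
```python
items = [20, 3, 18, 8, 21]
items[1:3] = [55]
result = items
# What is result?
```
Trace:
  items=[20, 3, 18, 8, 21]
  items=[20, 55, 8, 21]
  items=[20, 55, 8, 21], result=[20, 55, 8, 21]

Final answer: [20, 55, 8, 21]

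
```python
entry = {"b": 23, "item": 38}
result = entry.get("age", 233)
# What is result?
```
Trace:
  entry={'b': 23, 'item': 38}
  entry={'b': 23, 'item': 38}, result=233

Final answer: 233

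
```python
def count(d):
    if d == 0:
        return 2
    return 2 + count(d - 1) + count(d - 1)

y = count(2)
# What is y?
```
Call trace (a repeated sub-call is expanded the first time; later identical calls just restate its return value):
count(d=2)
  count(d=1)
    count(d=0)
    -> return 2
    count(d=0)
    -> return 2
  -> return 6
  count(d=1) -> return 6  (same call as traced above)
-> return 14

Final answer: 14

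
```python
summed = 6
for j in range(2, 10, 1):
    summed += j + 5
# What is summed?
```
Trace:
  summed=6
  summed=13, j=2
  summed=21, j=3
  summed=30, j=4
  summed=40, j=5
  summed=51, j=6
  summed=63, j=7
  summed=76, j=8
  summed=90, j=9

Final answer: 90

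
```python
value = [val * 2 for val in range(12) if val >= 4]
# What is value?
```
Trace:
  val=0
  val=1
  val=2
  val=3
  val=4
  val=5
  val=6
  val=7
  val=8
  val=9
  val=10
  val=11
  value=[8, 10, 12, 14, 16, 18, 20, 22]

Final answer: [8, 10, 12, 14, 16, 18, 20, 22]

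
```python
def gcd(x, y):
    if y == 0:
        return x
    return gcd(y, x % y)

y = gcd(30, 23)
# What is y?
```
Call trace:
gcd(x=30, y=23)
  gcd(x=23, y=7)
    gcd(x=7, y=2)
      gcd(x=2, y=1)
        gcd(x=1, y=0)
        -> return 1
      -> return 1
    -> return 1
  -> return 1
-> return 1

Final answer: 1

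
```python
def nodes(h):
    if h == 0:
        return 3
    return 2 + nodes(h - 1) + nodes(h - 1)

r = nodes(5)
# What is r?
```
Call trace (a repeated sub-call is expanded the first time; later identical calls just restate its return value):
nodes(h=5)
  nodes(h=4)
    nodes(h=3)
      nodes(h=2)
        nodes(h=1)
          nodes(h=0)
          -> return 3
          nodes(h=0)
          -> return 3
        -> return 8
        nodes(h=1) -> return 8  (same call as traced above)
      -> return 18
      nodes(h=2) -> return 18  (same call as traced above)
    -> return 38
    nodes(h=3) -> return 38  (same call as traced above)
  -> return 78
  nodes(h=4) -> return 78  (same call as traced above)
-> return 158

Final answer: 158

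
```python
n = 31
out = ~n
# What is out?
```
Trace:
  n=31
  n=31, out=-32

Final answer: -32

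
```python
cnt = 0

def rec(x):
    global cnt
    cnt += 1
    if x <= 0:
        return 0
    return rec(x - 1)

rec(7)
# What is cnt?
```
Call trace:
rec(x=7)
  rec(x=6)
    rec(x=5)
      rec(x=4)
        rec(x=3)
          rec(x=2)
            rec(x=1)
              rec(x=0)
              -> return 0
            -> return 0
          -> return 0
        -> return 0
      -> return 0
    -> return 0
  -> return 0
-> return 0

cnt is incremented once per call. rec is entered once for each x = 7, 6, 5, 4, 3, 2, 1, 0 (the x <= 0 call returns without recursing), i.e. 7 + 1 calls.
cnt = 8

Final answer: 8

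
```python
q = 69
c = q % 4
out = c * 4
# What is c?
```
Trace:
  q=69
  q=69, c=1
  q=69, c=1, out=4

Final answer: 1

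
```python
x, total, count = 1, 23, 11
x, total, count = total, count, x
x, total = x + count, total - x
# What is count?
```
Trace:
  x=1, total=23, count=11
  x=23, total=11, count=1
  x=24, total=-12, count=1

Final answer: 1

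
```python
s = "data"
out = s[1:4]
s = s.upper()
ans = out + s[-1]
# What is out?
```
Trace:
  s='data'
  s='data', out='ata'
  s='DATA', out='ata'
  s='DATA', out='ata', ans='ataA'

Final answer: 'ata'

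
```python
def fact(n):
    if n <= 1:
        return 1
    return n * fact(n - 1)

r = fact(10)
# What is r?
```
Call trace:
fact(n=10)
  fact(n=9)
    fact(n=8)
      fact(n=7)
        fact(n=6)
          fact(n=5)
            fact(n=4)
              fact(n=3)
                fact(n=2)
                  fact(n=1)
                  -> return 1
                -> return 2
              -> return 6
            -> return 24
          -> return 120
        -> return 720
      -> return 5040
    -> return 40320
  -> return 362880
-> return 3628800

Final answer: 3628800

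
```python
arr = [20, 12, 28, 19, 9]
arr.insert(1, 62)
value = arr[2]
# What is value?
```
Trace:
  arr=[20, 12, 28, 19, 9]
  arr=[20, 62, 12, 28, 19, 9]
  arr=[20, 62, 12, 28, 19, 9], value=12

Final answer: 12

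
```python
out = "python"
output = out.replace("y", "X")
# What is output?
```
Trace:
  out='python'
  out='python', output='pXthon'

Final answer: 'pXthon'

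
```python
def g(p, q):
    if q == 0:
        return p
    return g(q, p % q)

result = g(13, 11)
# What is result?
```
Call trace:
g(p=13, q=11)
  g(p=11, q=2)
    g(p=2, q=1)
      g(p=1, q=0)
      -> return 1
    -> return 1
  -> return 1
-> return 1

Final answer: 1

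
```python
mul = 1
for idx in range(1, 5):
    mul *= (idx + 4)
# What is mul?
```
Trace:
  mul=1
  mul=5, idx=1
  mul=30, idx=2
  mul=210, idx=3
  mul=1680, idx=4

Final answer: 1680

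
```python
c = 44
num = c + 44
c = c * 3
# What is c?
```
Trace:
  c=44
  c=44, num=88
  c=132, num=88

Final answer: 132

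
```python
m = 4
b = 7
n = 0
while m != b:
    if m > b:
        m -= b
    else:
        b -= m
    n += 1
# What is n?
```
Trace:
  m=4
  m=4, b=7
  m=4, b=7, n=0
  m=4, b=3, n=1
  m=1, b=3, n=2
  m=1, b=2, n=3
  m=1, b=1, n=4

Final answer: 4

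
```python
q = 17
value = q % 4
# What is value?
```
Trace:
  q=17
  q=17, value=1

Final answer: 1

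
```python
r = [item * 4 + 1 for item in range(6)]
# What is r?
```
Trace:
  item=0
  item=1
  item=2
  item=3
  item=4
  item=5
  r=[1, 5, 9, 13, 17, 21]

Final answer: [1, 5, 9, 13, 17, 21]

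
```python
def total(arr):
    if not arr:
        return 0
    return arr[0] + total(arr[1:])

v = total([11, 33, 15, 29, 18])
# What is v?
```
Call trace:
total(arr=[11, 33, 15, 29, 18])
  total(arr=[33, 15, 29, 18])
    total(arr=[15, 29, 18])
      total(arr=[29, 18])
        total(arr=[18])
          total(arr=[])
          -> return 0
        -> return 18
      -> return 47
    -> return 62
  -> return 95
-> return 106

Final answer: 106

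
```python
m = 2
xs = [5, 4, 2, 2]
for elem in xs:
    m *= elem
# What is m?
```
Trace:
  m=2
  m=10, elem=5
  m=40, elem=4
  m=80, elem=2
  m=160, elem=2

Final answer: 160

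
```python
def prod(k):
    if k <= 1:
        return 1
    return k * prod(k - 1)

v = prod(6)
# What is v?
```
Call trace:
prod(k=6)
  prod(k=5)
    prod(k=4)
      prod(k=3)
        prod(k=2)
          prod(k=1)
          -> return 1
        -> return 2
      -> return 6
    -> return 24
  -> return 120
-> return 720

Final answer: 720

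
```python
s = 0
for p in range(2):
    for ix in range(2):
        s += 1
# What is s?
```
Trace:
  s=0
  s=1, p=0, ix=0
  s=2, p=0, ix=1
  s=3, p=1, ix=0
  s=4, p=1, ix=1

Final answer: 4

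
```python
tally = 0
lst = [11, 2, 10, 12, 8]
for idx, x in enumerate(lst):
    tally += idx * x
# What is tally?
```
Trace:
  tally=0
  tally=0, idx=0, x=11
  tally=2, idx=1, x=2
  tally=22, idx=2, x=10
  tally=58, idx=3, x=12
  tally=90, idx=4, x=8

Final answer: 90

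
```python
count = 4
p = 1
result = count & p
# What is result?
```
Trace:
  count=4
  count=4, p=1
  count=4, p=1, result=0

Final answer: 0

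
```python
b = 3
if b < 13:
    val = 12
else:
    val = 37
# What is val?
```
Trace:
  b=3
  b=3, val=12

Final answer: 12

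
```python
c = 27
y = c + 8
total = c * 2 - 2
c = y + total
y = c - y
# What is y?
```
Trace:
  c=27
  c=27, y=35
  c=27, y=35, total=52
  c=87, y=35, total=52
  c=87, y=52, total=52

Final answer: 52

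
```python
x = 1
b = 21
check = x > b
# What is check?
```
Trace:
  x=1
  x=1, b=21
  x=1, b=21, check=False

Final answer: False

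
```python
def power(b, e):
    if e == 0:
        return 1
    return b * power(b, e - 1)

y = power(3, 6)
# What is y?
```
Call trace:
power(b=3, e=6)
  power(b=3, e=5)
    power(b=3, e=4)
      power(b=3, e=3)
        power(b=3, e=2)
          power(b=3, e=1)
            power(b=3, e=0)
            -> return 1
          -> return 3
        -> return 9
      -> return 27
    -> return 81
  -> return 243
-> return 729

Final answer: 729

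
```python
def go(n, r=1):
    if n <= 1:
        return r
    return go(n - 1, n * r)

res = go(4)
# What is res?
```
Call trace:
go(n=4, r=1)
  go(n=3, r=4)
    go(n=2, r=12)
      go(n=1, r=24)
      -> return 24
    -> return 24
  -> return 24
-> return 24

Final answer: 24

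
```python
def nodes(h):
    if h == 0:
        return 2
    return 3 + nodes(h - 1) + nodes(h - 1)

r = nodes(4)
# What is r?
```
Call trace (a repeated sub-call is expanded the first time; later identical calls just restate its return value):
nodes(h=4)
  nodes(h=3)
    nodes(h=2)
      nodes(h=1)
        nodes(h=0)
        -> return 2
        nodes(h=0)
        -> return 2
      -> return 7
      nodes(h=1) -> return 7  (same call as traced above)
    -> return 17
    nodes(h=2) -> return 17  (same call as traced above)
  -> return 37
  nodes(h=3) -> return 37  (same call as traced above)
-> return 77

Final answer: 77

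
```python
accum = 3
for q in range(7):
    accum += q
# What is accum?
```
Trace:
  accum=3
  accum=3, q=0
  accum=4, q=1
  accum=6, q=2
  accum=9, q=3
  accum=13, q=4
  accum=18, q=5
  accum=24, q=6

Final answer: 24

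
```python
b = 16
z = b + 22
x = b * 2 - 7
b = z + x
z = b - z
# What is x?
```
Trace:
  b=16
  b=16, z=38
  b=16, z=38, x=25
  b=63, z=38, x=25
  b=63, z=25, x=25

Final answer: 25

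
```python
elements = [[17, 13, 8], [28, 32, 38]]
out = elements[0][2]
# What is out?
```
Trace:
  elements=[[17, 13, 8], [28, 32, 38]]
  elements=[[17, 13, 8], [28, 32, 38]], out=8

Final answer: 8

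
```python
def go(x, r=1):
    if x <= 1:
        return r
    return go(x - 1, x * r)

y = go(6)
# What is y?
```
Call trace:
go(x=6, r=1)
  go(x=5, r=6)
    go(x=4, r=30)
      go(x=3, r=120)
        go(x=2, r=360)
          go(x=1, r=720)
          -> return 720
        -> return 720
      -> return 720
    -> return 720
  -> return 720
-> return 720

Final answer: 720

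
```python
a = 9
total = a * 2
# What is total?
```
Trace:
  a=9
  a=9, total=18

Final answer: 18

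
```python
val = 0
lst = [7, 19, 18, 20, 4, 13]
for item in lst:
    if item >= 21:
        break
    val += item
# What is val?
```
Trace:
  val=0
  val=7, item=7
  val=26, item=19
  val=44, item=18
  val=64, item=20
  val=68, item=4
  val=81, item=13

Final answer: 81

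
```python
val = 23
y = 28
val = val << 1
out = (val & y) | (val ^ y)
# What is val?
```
Trace:
  val=23
  val=23, y=28
  val=46, y=28
  val=46, y=28, out=62

Final answer: 46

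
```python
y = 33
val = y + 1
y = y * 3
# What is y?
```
Trace:
  y=33
  y=33, val=34
  y=99, val=34

Final answer: 99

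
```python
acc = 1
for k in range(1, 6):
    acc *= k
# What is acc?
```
Trace:
  acc=1
  acc=1, k=1
  acc=2, k=2
  acc=6, k=3
  acc=24, k=4
  acc=120, k=5

Final answer: 120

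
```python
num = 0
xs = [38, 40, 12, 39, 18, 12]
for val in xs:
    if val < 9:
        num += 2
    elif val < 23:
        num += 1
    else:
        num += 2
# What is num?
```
Trace:
  num=0
  num=2, val=38
  num=4, val=40
  num=5, val=12
  num=7, val=39
  num=8, val=18
  num=9, val=12

Final answer: 9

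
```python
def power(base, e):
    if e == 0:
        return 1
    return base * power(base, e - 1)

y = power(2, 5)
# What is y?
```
Call trace:
power(base=2, e=5)
  power(base=2, e=4)
    power(base=2, e=3)
      power(base=2, e=2)
        power(base=2, e=1)
          power(base=2, e=0)
          -> return 1
        -> return 2
      -> return 4
    -> return 8
  -> return 16
-> return 32

Final answer: 32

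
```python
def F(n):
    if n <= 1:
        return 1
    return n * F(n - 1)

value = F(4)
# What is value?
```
Call trace:
F(n=4)
  F(n=3)
    F(n=2)
      F(n=1)
      -> return 1
    -> return 2
  -> return 6
-> return 24

Final answer: 24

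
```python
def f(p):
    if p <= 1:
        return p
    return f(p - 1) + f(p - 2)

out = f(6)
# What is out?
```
Call trace (a repeated sub-call is expanded the first time; later identical calls just restate its return value):
f(p=6)
  f(p=5)
    f(p=4)
      f(p=3)
        f(p=2)
          f(p=1)
          -> return 1
          f(p=0)
          -> return 0
        -> return 1
        f(p=1)
        -> return 1
      -> return 2
      f(p=2) -> return 1  (same call as traced above)
    -> return 3
    f(p=3) -> return 2  (same call as traced above)
  -> return 5
  f(p=4) -> return 3  (same call as traced above)
-> return 8

Final answer: 8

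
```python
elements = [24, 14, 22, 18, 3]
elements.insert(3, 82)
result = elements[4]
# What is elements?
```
Trace:
  elements=[24, 14, 22, 18, 3]
  elements=[24, 14, 22, 82, 18, 3]
  elements=[24, 14, 22, 82, 18, 3], result=18

Final answer: [24, 14, 22, 82, 18, 3]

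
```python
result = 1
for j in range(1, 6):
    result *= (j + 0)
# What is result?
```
Trace:
  result=1
  result=1, j=1
  result=2, j=2
  result=6, j=3
  result=24, j=4
  result=120, j=5

Final answer: 120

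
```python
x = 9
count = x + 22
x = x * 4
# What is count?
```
Trace:
  x=9
  x=9, count=31
  x=36, count=31

Final answer: 31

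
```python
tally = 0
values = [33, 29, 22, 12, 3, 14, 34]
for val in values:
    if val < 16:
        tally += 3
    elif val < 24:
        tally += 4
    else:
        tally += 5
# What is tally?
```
Trace:
  tally=0
  tally=5, val=33
  tally=10, val=29
  tally=14, val=22
  tally=17, val=12
  tally=20, val=3
  tally=23, val=14
  tally=28, val=34

Final answer: 28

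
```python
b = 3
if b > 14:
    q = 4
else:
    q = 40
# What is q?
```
Trace:
  b=3
  b=3, q=40

Final answer: 40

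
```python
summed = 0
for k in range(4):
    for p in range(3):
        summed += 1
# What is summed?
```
Trace:
  summed=0
  summed=1, k=0, p=0
  summed=2, k=0, p=1
  summed=3, k=0, p=2
  summed=4, k=1, p=0
  summed=5, k=1, p=1
  summed=6, k=1, p=2
  summed=7, k=2, p=0
  summed=8, k=2, p=1
  summed=9, k=2, p=2
  summed=10, k=3, p=0
  summed=11, k=3, p=1
  summed=12, k=3, p=2

Final answer: 12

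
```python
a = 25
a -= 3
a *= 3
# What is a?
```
Trace:
  a=25
  a=22
  a=66

Final answer: 66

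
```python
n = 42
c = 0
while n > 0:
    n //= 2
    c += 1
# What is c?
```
Trace:
  n=42
  n=42, c=0
  n=21, c=1
  n=10, c=2
  n=5, c=3
  n=2, c=4
  n=1, c=5
  n=0, c=6

Final answer: 6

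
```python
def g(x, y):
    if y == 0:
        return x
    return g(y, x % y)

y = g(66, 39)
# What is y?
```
Call trace:
g(x=66, y=39)
  g(x=39, y=27)
    g(x=27, y=12)
      g(x=12, y=3)
        g(x=3, y=0)
        -> return 3
      -> return 3
    -> return 3
  -> return 3
-> return 3

Final answer: 3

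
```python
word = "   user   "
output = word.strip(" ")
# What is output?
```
Trace:
  word='   user   '
  word='   user   ', output='user'

Final answer: 'user'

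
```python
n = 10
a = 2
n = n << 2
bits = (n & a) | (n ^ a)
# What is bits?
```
Trace:
  n=10
  n=10, a=2
  n=40, a=2
  n=40, a=2, bits=42

Final answer: 42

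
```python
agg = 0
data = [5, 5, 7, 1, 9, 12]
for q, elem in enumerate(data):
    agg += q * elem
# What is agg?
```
Trace:
  agg=0
  agg=0, q=0, elem=5
  agg=5, q=1, elem=5
  agg=19, q=2, elem=7
  agg=22, q=3, elem=1
  agg=58, q=4, elem=9
  agg=118, q=5, elem=12

Final answer: 118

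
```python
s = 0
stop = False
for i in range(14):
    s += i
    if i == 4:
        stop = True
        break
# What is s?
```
Trace:
  s=0
  s=0, stop=False
  s=0, stop=False, i=0
  s=1, stop=False, i=1
  s=3, stop=False, i=2
  s=6, stop=False, i=3
  s=10, stop=True, i=4

Final answer: 10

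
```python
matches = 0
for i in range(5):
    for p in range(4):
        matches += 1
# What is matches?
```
Trace:
  matches=0
  matches=1, i=0, p=0
  matches=2, i=0, p=1
  matches=3, i=0, p=2
  matches=4, i=0, p=3
  matches=5, i=1, p=0
  matches=6, i=1, p=1
  matches=7, i=1, p=2
  matches=8, i=1, p=3
  matches=9, i=2, p=0
  matches=10, i=2, p=1
  matches=11, i=2, p=2
  matches=12, i=2, p=3
  matches=13, i=3, p=0
  matches=14, i=3, p=1
  matches=15, i=3, p=2
  matches=16, i=3, p=3
  matches=17, i=4, p=0
  matches=18, i=4, p=1
  matches=19, i=4, p=2
  matches=20, i=4, p=3

Final answer: 20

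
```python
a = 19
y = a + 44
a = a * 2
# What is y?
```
Trace:
  a=19
  a=19, y=63
  a=38, y=63

Final answer: 63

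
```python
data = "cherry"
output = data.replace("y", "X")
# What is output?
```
Trace:
  data='cherry'
  data='cherry', output='cherrX'

Final answer: 'cherrX'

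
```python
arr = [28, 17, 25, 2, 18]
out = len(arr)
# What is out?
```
Trace:
  arr=[28, 17, 25, 2, 18]
  arr=[28, 17, 25, 2, 18], out=5

Final answer: 5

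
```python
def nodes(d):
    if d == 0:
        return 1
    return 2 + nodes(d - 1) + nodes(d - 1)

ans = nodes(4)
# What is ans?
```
Call trace (a repeated sub-call is expanded the first time; later identical calls just restate its return value):
nodes(d=4)
  nodes(d=3)
    nodes(d=2)
      nodes(d=1)
        nodes(d=0)
        -> return 1
        nodes(d=0)
        -> return 1
      -> return 4
      nodes(d=1) -> return 4  (same call as traced above)
    -> return 10
    nodes(d=2) -> return 10  (same call as traced above)
  -> return 22
  nodes(d=3) -> return 22  (same call as traced above)
-> return 46

Final answer: 46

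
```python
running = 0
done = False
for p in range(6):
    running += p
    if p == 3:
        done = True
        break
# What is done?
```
Trace:
  running=0
  running=0, done=False
  running=0, done=False, p=0
  running=1, done=False, p=1
  running=3, done=False, p=2
  running=6, done=True, p=3

Final answer: True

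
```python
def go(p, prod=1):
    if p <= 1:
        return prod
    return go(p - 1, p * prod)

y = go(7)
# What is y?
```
Call trace:
go(p=7, prod=1)
  go(p=6, prod=7)
    go(p=5, prod=42)
      go(p=4, prod=210)
        go(p=3, prod=840)
          go(p=2, prod=2520)
            go(p=1, prod=5040)
            -> return 5040
          -> return 5040
        -> return 5040
      -> return 5040
    -> return 5040
  -> return 5040
-> return 5040

Final answer: 5040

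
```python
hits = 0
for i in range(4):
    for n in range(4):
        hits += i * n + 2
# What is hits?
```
Trace:
  hits=0
  hits=2, i=0, n=0
  hits=4, i=0, n=1
  hits=6, i=0, n=2
  hits=8, i=0, n=3
  hits=10, i=1, n=0
  hits=13, i=1, n=1
  hits=17, i=1, n=2
  hits=22, i=1, n=3
  hits=24, i=2, n=0
  hits=28, i=2, n=1
  hits=34, i=2, n=2
  hits=42, i=2, n=3
  hits=44, i=3, n=0
  hits=49, i=3, n=1
  hits=57, i=3, n=2
  hits=68, i=3, n=3

Final answer: 68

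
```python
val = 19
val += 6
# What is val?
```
Trace:
  val=19
  val=25

Final answer: 25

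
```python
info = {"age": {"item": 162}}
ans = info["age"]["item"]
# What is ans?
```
Trace:
  info={'age': {'item': 162}}
  info={'age': {'item': 162}}, ans=162

Final answer: 162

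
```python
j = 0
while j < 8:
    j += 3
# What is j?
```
Trace:
  j=0
  j=3
  j=6
  j=9

Final answer: 9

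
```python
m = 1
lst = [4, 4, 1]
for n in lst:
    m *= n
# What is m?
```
Trace:
  m=1
  m=4, n=4
  m=16, n=4
  m=16, n=1

Final answer: 16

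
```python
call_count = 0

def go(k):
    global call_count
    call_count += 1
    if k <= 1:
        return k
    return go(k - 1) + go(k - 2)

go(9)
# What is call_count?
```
Call trace (a repeated sub-call is expanded the first time; later identical calls just restate its return value):
go(k=9)
  go(k=8)
    go(k=7)
      go(k=6)
        go(k=5)
          go(k=4)
            go(k=3)
              go(k=2)
                go(k=1)
                -> return 1
                go(k=0)
                -> return 0
              -> return 1
              go(k=1)
              -> return 1
            -> return 2
            go(k=2) -> return 1  (same call as traced above)
          -> return 3
          go(k=3) -> return 2  (same call as traced above)
        -> return 5
        go(k=4) -> return 3  (same call as traced above)
      -> return 8
      go(k=5) -> return 5  (same call as traced above)
    -> return 13
    go(k=6) -> return 8  (same call as traced above)
  -> return 21
  go(k=7) -> return 13  (same call as traced above)
-> return 34

call_count is incremented once per call, so count the calls in each subtree. Let C(k) = number of calls made by go(k).
C(0) = C(1) = 1 (base case, no recursion); C(k) = 1 + C(k - 1) + C(k - 2) otherwise.
C(2) = 1 + C(1) + C(0) = 1 + 1 + 1 = 3
C(3) = 1 + C(2) + C(1) = 1 + 3 + 1 = 5
C(4) = 1 + C(3) + C(2) = 1 + 5 + 3 = 9
C(5) = 1 + C(4) + C(3) = 1 + 9 + 5 = 15
C(6) = 1 + C(5) + C(4) = 1 + 15 + 9 = 25
C(7) = 1 + C(6) + C(5) = 1 + 25 + 15 = 41
C(8) = 1 + C(7) + C(6) = 1 + 41 + 25 = 67
C(9) = 1 + C(8) + C(7) = 1 + 67 + 41 = 109
call_count = C(9) = 109

Final answer: 109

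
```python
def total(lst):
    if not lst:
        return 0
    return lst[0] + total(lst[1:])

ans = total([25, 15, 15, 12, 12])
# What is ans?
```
Call trace:
total(lst=[25, 15, 15, 12, 12])
  total(lst=[15, 15, 12, 12])
    total(lst=[15, 12, 12])
      total(lst=[12, 12])
        total(lst=[12])
          total(lst=[])
          -> return 0
        -> return 12
      -> return 24
    -> return 39
  -> return 54
-> return 79

Final answer: 79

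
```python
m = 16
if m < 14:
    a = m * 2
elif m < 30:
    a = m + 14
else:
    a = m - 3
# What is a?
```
Trace:
  m=16
  m=16, a=30

Final answer: 30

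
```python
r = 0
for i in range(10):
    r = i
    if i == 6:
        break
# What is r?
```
Trace:
  r=0
  r=0, i=0
  r=1, i=1
  r=2, i=2
  r=3, i=3
  r=4, i=4
  r=5, i=5
  r=6, i=6

Final answer: 6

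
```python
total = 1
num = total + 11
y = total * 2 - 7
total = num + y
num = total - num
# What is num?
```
Trace:
  total=1
  total=1, num=12
  total=1, num=12, y=-5
  total=7, num=12, y=-5
  total=7, num=-5, y=-5

Final answer: -5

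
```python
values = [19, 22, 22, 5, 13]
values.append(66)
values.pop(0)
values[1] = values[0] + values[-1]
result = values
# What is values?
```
Trace:
  values=[19, 22, 22, 5, 13]
  values=[19, 22, 22, 5, 13, 66]
  values=[22, 22, 5, 13, 66]
  values=[22, 88, 5, 13, 66]
  values=[22, 88, 5, 13, 66], result=[22, 88, 5, 13, 66]

Final answer: [22, 88, 5, 13, 66]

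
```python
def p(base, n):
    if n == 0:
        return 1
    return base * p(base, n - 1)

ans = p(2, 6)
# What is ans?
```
Call trace:
p(base=2, n=6)
  p(base=2, n=5)
    p(base=2, n=4)
      p(base=2, n=3)
        p(base=2, n=2)
          p(base=2, n=1)
            p(base=2, n=0)
            -> return 1
          -> return 2
        -> return 4
      -> return 8
    -> return 16
  -> return 32
-> return 64

Final answer: 64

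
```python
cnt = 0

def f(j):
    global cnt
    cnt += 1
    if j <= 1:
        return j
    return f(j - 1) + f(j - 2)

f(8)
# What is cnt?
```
Call trace (a repeated sub-call is expanded the first time; later identical calls just restate its return value):
f(j=8)
  f(j=7)
    f(j=6)
      f(j=5)
        f(j=4)
          f(j=3)
            f(j=2)
              f(j=1)
              -> return 1
              f(j=0)
              -> return 0
            -> return 1
            f(j=1)
            -> return 1
          -> return 2
          f(j=2) -> return 1  (same call as traced above)
        -> return 3
        f(j=3) -> return 2  (same call as traced above)
      -> return 5
      f(j=4) -> return 3  (same call as traced above)
    -> return 8
    f(j=5) -> return 5  (same call as traced above)
  -> return 13
  f(j=6) -> return 8  (same call as traced above)
-> return 21

cnt is incremented once per call, so count the calls in each subtree. Let C(j) = number of calls made by f(j).
C(0) = C(1) = 1 (base case, no recursion); C(j) = 1 + C(j - 1) + C(j - 2) otherwise.
C(2) = 1 + C(1) + C(0) = 1 + 1 + 1 = 3
C(3) = 1 + C(2) + C(1) = 1 + 3 + 1 = 5
C(4) = 1 + C(3) + C(2) = 1 + 5 + 3 = 9
C(5) = 1 + C(4) + C(3) = 1 + 9 + 5 = 15
C(6) = 1 + C(5) + C(4) = 1 + 15 + 9 = 25
C(7) = 1 + C(6) + C(5) = 1 + 25 + 15 = 41
C(8) = 1 + C(7) + C(6) = 1 + 41 + 25 = 67
cnt = C(8) = 67

Final answer: 67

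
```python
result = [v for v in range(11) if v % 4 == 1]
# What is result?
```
Trace:
  v=0
  v=1
  v=2
  v=3
  v=4
  v=5
  v=6
  v=7
  v=8
  v=9
  v=10
  result=[1, 5, 9]

Final answer: [1, 5, 9]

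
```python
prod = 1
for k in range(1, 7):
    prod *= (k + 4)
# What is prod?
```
Trace:
  prod=1
  prod=5, k=1
  prod=30, k=2
  prod=210, k=3
  prod=1680, k=4
  prod=15120, k=5
  prod=151200, k=6

Final answer: 151200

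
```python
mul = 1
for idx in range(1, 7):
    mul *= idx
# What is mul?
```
Trace:
  mul=1
  mul=1, idx=1
  mul=2, idx=2
  mul=6, idx=3
  mul=24, idx=4
  mul=120, idx=5
  mul=720, idx=6

Final answer: 720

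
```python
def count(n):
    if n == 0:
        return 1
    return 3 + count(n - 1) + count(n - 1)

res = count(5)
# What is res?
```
Call trace (a repeated sub-call is expanded the first time; later identical calls just restate its return value):
count(n=5)
  count(n=4)
    count(n=3)
      count(n=2)
        count(n=1)
          count(n=0)
          -> return 1
          count(n=0)
          -> return 1
        -> return 5
        count(n=1) -> return 5  (same call as traced above)
      -> return 13
      count(n=2) -> return 13  (same call as traced above)
    -> return 29
    count(n=3) -> return 29  (same call as traced above)
  -> return 61
  count(n=4) -> return 61  (same call as traced above)
-> return 125

Final answer: 125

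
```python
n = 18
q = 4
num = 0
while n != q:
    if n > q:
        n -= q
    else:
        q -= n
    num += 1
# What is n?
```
Trace:
  n=18
  n=18, q=4
  n=18, q=4, num=0
  n=14, q=4, num=1
  n=10, q=4, num=2
  n=6, q=4, num=3
  n=2, q=4, num=4
  n=2, q=2, num=5

Final answer: 2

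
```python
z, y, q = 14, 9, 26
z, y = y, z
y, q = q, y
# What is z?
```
Trace:
  z=14, y=9, q=26
  z=9, y=14, q=26
  z=9, y=26, q=14

Final answer: 9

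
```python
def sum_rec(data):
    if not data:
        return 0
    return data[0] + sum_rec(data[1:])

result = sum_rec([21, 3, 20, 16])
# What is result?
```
Call trace:
sum_rec(data=[21, 3, 20, 16])
  sum_rec(data=[3, 20, 16])
    sum_rec(data=[20, 16])
      sum_rec(data=[16])
        sum_rec(data=[])
        -> return 0
      -> return 16
    -> return 36
  -> return 39
-> return 60

Final answer: 60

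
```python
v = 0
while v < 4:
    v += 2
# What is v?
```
Trace:
  v=0
  v=2
  v=4

Final answer: 4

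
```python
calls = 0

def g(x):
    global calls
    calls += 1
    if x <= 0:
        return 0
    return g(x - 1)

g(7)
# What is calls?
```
Call trace:
g(x=7)
  g(x=6)
    g(x=5)
      g(x=4)
        g(x=3)
          g(x=2)
            g(x=1)
              g(x=0)
              -> return 0
            -> return 0
          -> return 0
        -> return 0
      -> return 0
    -> return 0
  -> return 0
-> return 0

calls is incremented once per call. g is entered once for each x = 7, 6, 5, 4, 3, 2, 1, 0 (the x <= 0 call returns without recursing), i.e. 7 + 1 calls.
calls = 8

Final answer: 8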